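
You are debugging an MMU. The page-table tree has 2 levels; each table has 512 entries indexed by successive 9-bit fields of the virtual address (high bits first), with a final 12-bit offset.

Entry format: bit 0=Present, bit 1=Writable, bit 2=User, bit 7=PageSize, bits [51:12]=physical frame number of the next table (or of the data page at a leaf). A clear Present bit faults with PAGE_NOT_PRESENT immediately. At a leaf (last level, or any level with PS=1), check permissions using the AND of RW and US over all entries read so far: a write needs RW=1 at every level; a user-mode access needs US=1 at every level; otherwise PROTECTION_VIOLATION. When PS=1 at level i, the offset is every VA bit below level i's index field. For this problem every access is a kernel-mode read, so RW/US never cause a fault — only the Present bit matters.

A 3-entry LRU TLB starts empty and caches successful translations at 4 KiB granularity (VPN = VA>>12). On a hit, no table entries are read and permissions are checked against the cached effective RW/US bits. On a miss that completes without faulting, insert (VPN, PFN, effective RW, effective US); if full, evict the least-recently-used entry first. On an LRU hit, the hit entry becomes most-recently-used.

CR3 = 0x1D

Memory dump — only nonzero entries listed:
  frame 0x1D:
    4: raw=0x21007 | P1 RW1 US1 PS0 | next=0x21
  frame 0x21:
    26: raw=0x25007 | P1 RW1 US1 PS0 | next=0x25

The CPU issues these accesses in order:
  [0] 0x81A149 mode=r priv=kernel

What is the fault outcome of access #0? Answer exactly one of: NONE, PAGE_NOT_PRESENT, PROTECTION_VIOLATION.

Trace:
#0 VA=0x81A149 (r,kernel):
  L0 @0x1D[4] → 0x21007  P=1,RW=1,US=1,PS=0
  L1 @0x21[26] → 0x25007  P=1,RW=1,US=1,PS=0
  ⇒ phys 0x25149  [2 reads]

Access #0 fault: NONE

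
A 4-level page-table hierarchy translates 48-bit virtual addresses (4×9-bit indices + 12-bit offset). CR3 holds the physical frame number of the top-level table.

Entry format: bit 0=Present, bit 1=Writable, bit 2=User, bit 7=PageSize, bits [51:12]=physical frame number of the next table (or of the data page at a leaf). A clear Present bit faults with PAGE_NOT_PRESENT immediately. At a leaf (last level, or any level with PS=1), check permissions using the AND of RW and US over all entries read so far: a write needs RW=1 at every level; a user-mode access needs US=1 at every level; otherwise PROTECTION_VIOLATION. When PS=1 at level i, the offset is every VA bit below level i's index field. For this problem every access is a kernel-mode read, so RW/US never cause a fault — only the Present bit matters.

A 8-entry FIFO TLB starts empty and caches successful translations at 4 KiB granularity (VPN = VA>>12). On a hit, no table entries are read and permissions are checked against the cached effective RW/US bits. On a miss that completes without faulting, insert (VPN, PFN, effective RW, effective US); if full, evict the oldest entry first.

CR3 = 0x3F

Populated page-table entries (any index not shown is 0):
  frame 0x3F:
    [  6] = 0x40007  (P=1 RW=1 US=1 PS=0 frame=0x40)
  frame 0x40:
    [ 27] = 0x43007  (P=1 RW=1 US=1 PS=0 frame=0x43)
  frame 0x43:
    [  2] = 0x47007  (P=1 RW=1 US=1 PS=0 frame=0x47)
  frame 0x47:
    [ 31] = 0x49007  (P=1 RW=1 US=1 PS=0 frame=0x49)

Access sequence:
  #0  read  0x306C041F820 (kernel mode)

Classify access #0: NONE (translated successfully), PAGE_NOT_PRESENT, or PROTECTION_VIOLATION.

Walk each access:
#0 VA=0x306C041F820 (r,kernel):
  L0: frame=0x3F idx=6 entry=0x40007 [P=1 RW=1 US=1 PS=0]
  L1: frame=0x40 idx=27 entry=0x43007 [P=1 RW=1 US=1 PS=0]
  L2: frame=0x43 idx=2 entry=0x47007 [P=1 RW=1 US=1 PS=0]
  L3: frame=0x47 idx=31 entry=0x49007 [P=1 RW=1 US=1 PS=0]
  → PA=0x49820  (4 entries read)

Access #0 fault: NONE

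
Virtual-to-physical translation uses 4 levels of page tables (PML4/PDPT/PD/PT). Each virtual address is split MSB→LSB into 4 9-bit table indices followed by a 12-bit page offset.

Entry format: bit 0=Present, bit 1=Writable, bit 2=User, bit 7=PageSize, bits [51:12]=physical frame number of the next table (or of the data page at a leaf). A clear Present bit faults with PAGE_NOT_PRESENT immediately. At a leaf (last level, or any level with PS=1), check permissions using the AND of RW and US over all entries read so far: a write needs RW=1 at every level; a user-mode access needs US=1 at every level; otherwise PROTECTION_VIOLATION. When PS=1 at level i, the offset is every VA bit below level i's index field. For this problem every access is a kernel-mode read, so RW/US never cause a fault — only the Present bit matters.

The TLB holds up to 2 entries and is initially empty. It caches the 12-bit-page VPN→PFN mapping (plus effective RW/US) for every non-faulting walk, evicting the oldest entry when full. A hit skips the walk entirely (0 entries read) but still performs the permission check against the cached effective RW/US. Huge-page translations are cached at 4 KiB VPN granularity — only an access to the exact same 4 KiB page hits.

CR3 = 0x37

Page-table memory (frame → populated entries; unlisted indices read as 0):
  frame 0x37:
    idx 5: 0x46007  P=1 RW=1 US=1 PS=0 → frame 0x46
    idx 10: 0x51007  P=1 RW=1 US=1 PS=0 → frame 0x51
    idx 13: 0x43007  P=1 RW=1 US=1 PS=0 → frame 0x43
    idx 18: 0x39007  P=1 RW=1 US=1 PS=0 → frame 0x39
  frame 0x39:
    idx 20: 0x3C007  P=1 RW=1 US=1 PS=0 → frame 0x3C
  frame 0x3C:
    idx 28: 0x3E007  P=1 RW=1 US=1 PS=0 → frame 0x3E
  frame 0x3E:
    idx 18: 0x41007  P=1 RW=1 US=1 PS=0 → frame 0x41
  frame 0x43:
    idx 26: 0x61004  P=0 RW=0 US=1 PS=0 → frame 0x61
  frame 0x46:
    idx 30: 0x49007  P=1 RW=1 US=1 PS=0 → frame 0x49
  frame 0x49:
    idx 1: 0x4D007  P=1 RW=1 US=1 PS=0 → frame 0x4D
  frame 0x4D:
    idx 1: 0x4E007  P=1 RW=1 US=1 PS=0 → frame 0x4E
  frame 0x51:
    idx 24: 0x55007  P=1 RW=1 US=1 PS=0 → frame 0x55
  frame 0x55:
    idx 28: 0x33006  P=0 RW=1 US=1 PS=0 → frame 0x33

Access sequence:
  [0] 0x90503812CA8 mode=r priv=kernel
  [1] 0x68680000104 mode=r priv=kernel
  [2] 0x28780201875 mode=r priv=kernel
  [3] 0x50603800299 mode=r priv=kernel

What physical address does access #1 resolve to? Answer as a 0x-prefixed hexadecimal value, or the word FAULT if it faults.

Trace:
#0 VA=0x90503812CA8 (r,kernel):
  L0: frame=0x37 idx=18 entry=0x39007 [P=1 RW=1 US=1 PS=0]
  L1: frame=0x39 idx=20 entry=0x3C007 [P=1 RW=1 US=1 PS=0]
  L2: frame=0x3C idx=28 entry=0x3E007 [P=1 RW=1 US=1 PS=0]
  L3: frame=0x3E idx=18 entry=0x41007 [P=1 RW=1 US=1 PS=0]
  ⇒ phys 0x41CA8  [4 reads]
#1 VA=0x68680000104 (r,kernel):
  L0: frame=0x37 idx=13 entry=0x43007 [P=1 RW=1 US=1 PS=0]
  L1: frame=0x43 idx=26 entry=0x61004 [P=0 RW=0 US=1 PS=0]
  ⇒ fault: PAGE_NOT_PRESENT  — 2 lookups
#2 VA=0x28780201875 (r,kernel):
  L0: frame=0x37 idx=5 entry=0x46007 [P=1 RW=1 US=1 PS=0]
  L1: frame=0x46 idx=30 entry=0x49007 [P=1 RW=1 US=1 PS=0]
  L2: frame=0x49 idx=1 entry=0x4D007 [P=1 RW=1 US=1 PS=0]
  L3: frame=0x4D idx=1 entry=0x4E007 [P=1 RW=1 US=1 PS=0]
  ⇒ phys 0x4E875  [4 reads]
#3 VA=0x50603800299 (r,kernel):
  L0: frame=0x37 idx=10 entry=0x51007 [P=1 RW=1 US=1 PS=0]
  L1: frame=0x51 idx=24 entry=0x55007 [P=1 RW=1 US=1 PS=0]
  L2: frame=0x55 idx=28 entry=0x33006 [P=0 RW=1 US=1 PS=0]
  ⇒ fault: PAGE_NOT_PRESENT  — 3 lookups

Access #1 PA: FAULT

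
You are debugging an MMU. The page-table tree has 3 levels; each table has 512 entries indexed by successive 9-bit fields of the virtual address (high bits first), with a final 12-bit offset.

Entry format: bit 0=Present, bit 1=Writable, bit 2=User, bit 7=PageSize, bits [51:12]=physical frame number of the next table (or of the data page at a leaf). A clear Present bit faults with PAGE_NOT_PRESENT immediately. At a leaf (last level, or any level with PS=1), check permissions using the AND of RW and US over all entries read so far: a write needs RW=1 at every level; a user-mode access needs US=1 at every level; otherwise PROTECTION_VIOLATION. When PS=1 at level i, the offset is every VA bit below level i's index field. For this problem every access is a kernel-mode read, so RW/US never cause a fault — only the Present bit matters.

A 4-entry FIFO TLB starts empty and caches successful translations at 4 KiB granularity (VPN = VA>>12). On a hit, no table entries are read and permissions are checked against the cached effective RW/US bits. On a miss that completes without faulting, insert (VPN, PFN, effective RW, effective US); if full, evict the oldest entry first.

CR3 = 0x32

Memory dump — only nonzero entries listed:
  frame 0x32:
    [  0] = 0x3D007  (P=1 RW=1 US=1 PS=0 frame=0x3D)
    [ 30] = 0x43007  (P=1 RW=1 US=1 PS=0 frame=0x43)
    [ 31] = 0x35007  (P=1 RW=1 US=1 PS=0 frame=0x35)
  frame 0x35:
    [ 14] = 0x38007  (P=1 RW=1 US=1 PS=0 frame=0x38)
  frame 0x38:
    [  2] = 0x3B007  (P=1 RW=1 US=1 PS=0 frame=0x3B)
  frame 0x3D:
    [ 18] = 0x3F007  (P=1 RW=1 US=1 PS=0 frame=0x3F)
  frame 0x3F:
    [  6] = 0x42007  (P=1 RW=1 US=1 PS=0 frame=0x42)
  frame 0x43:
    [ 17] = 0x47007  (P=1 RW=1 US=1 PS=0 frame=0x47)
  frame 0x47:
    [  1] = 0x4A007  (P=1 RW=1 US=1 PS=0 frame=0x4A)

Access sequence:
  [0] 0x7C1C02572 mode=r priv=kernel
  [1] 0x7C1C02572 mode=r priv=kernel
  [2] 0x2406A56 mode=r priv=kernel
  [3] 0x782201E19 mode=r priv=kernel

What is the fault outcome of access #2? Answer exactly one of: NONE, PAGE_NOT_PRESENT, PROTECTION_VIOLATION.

Walk each access:
#0 VA=0x7C1C02572 (r,kernel):
  L0 @0x32[31] → 0x35007  P=1,RW=1,US=1,PS=0
  L1 @0x35[14] → 0x38007  P=1,RW=1,US=1,PS=0
  L2 @0x38[2] → 0x3B007  P=1,RW=1,US=1,PS=0
  ✓ 0x3B572  — 3 lookups
#1 VA=0x7C1C02572 (r,kernel):
  TLB hit vpn=0x7C1C02 → PA=0x3B572
#2 VA=0x2406A56 (r,kernel):
  L0 @0x32[0] → 0x3D007  P=1,RW=1,US=1,PS=0
  L1 @0x3D[18] → 0x3F007  P=1,RW=1,US=1,PS=0
  L2 @0x3F[6] → 0x42007  P=1,RW=1,US=1,PS=0
  ✓ 0x42A56  — 3 lookups
#3 VA=0x782201E19 (r,kernel):
  L0 @0x32[30] → 0x43007  P=1,RW=1,US=1,PS=0
  L1 @0x43[17] → 0x47007  P=1,RW=1,US=1,PS=0
  L2 @0x47[1] → 0x4A007  P=1,RW=1,US=1,PS=0
  ✓ 0x4AE19  — 3 lookups

Access #2 fault: NONE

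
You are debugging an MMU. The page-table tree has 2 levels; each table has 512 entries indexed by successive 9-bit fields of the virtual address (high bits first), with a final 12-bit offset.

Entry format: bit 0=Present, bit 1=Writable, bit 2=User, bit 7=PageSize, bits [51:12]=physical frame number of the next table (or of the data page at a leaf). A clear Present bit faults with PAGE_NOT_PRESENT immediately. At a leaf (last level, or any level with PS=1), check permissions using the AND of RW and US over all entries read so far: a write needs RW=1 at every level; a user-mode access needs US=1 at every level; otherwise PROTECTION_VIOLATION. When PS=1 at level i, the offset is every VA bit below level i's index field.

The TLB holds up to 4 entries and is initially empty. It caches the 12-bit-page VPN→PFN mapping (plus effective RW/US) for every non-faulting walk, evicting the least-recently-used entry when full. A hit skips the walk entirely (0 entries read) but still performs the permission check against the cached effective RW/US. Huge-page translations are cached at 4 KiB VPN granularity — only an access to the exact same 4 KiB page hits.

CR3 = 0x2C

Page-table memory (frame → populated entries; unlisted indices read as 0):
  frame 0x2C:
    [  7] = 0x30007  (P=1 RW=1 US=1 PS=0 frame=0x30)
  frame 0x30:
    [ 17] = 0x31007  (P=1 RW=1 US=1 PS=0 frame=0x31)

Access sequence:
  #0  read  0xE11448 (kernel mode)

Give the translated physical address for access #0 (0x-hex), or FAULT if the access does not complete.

Trace:
#0 VA=0xE11448 (r,kernel):
  lvl0: tbl 0x2C, slot 7 ⇒ 0x30007 (P1/RW1/US1/PS0)
  lvl1: tbl 0x30, slot 17 ⇒ 0x31007 (P1/RW1/US1/PS0)
  ✓ 0x31448  — 2 lookups

Access #0 PA: 0x31448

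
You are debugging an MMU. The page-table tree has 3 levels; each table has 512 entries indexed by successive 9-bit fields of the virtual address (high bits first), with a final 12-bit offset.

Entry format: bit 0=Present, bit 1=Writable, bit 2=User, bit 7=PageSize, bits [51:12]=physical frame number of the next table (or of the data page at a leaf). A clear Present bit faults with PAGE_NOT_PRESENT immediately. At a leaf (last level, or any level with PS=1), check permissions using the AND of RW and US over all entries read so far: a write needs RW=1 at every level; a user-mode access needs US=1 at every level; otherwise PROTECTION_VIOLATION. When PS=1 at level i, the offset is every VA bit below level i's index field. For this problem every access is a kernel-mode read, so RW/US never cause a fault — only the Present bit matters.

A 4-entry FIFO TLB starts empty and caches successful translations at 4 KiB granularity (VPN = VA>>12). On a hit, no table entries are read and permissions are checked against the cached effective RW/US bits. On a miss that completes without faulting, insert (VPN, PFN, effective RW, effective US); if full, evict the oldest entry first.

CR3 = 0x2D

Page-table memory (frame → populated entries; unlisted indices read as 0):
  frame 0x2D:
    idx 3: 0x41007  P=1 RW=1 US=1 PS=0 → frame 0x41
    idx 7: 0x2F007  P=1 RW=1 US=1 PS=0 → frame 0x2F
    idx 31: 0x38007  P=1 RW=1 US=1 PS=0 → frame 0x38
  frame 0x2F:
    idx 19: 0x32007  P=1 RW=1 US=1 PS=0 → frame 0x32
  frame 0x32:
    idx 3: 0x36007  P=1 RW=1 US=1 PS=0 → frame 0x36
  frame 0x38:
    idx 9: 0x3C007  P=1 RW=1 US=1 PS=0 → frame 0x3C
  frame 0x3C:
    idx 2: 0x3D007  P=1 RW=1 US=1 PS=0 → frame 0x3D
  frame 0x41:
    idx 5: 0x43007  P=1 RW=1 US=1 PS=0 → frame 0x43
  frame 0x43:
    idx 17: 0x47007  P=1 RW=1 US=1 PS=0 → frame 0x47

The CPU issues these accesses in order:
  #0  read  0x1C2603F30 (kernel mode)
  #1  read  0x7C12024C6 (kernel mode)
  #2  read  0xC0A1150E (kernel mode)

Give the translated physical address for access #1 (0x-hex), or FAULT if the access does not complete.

Trace:
#0 VA=0x1C2603F30 (r,kernel):
  L0: frame=0x2D idx=7 entry=0x2F007 [P=1 RW=1 US=1 PS=0]
  L1: frame=0x2F idx=19 entry=0x32007 [P=1 RW=1 US=1 PS=0]
  L2: frame=0x32 idx=3 entry=0x36007 [P=1 RW=1 US=1 PS=0]
  → PA=0x36F30  (3 entries read)
#1 VA=0x7C12024C6 (r,kernel):
  L0: frame=0x2D idx=31 entry=0x38007 [P=1 RW=1 US=1 PS=0]
  L1: frame=0x38 idx=9 entry=0x3C007 [P=1 RW=1 US=1 PS=0]
  L2: frame=0x3C idx=2 entry=0x3D007 [P=1 RW=1 US=1 PS=0]
  → PA=0x3D4C6  (3 entries read)
#2 VA=0xC0A1150E (r,kernel):
  L0: frame=0x2D idx=3 entry=0x41007 [P=1 RW=1 US=1 PS=0]
  L1: frame=0x41 idx=5 entry=0x43007 [P=1 RW=1 US=1 PS=0]
  L2: frame=0x43 idx=17 entry=0x47007 [P=1 RW=1 US=1 PS=0]
  → PA=0x4750E  (3 entries read)

Access #1 PA: 0x3D4C6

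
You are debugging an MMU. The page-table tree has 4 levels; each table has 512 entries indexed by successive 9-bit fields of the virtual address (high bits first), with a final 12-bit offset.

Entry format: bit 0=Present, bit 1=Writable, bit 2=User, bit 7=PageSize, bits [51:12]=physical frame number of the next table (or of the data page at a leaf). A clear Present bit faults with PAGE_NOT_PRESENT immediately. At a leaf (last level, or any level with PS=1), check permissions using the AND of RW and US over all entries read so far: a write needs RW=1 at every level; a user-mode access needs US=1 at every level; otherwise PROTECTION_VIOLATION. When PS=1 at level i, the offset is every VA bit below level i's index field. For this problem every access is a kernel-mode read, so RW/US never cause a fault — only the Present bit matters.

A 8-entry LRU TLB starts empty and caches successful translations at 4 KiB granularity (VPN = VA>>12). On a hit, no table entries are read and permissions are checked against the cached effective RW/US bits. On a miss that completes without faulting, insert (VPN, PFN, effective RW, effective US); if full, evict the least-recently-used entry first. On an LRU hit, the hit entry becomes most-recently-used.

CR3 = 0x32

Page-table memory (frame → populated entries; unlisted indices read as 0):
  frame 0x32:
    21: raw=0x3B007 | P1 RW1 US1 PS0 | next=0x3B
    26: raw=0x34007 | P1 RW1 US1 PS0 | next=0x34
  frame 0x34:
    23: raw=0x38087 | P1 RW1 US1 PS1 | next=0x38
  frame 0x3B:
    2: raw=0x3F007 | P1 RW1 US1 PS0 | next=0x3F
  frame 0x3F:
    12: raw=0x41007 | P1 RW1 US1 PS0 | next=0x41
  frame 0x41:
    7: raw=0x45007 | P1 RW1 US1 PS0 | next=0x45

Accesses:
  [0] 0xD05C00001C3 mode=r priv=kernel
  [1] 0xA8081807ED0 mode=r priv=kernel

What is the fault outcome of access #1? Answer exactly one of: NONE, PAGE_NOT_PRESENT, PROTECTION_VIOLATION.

Walk each access:
#0 VA=0xD05C00001C3 (r,kernel):
  L0 @0x32[26] → 0x34007  P=1,RW=1,US=1,PS=0
  L1 @0x34[23] → 0x38087  P=1,RW=1,US=1,PS=1
  ✓ 0x381C3 (huge @L1)  — 2 lookups
#1 VA=0xA8081807ED0 (r,kernel):
  L0 @0x32[21] → 0x3B007  P=1,RW=1,US=1,PS=0
  L1 @0x3B[2] → 0x3F007  P=1,RW=1,US=1,PS=0
  L2 @0x3F[12] → 0x41007  P=1,RW=1,US=1,PS=0
  L3 @0x41[7] → 0x45007  P=1,RW=1,US=1,PS=0
  ✓ 0x45ED0  — 4 lookups

Access #1 fault: NONE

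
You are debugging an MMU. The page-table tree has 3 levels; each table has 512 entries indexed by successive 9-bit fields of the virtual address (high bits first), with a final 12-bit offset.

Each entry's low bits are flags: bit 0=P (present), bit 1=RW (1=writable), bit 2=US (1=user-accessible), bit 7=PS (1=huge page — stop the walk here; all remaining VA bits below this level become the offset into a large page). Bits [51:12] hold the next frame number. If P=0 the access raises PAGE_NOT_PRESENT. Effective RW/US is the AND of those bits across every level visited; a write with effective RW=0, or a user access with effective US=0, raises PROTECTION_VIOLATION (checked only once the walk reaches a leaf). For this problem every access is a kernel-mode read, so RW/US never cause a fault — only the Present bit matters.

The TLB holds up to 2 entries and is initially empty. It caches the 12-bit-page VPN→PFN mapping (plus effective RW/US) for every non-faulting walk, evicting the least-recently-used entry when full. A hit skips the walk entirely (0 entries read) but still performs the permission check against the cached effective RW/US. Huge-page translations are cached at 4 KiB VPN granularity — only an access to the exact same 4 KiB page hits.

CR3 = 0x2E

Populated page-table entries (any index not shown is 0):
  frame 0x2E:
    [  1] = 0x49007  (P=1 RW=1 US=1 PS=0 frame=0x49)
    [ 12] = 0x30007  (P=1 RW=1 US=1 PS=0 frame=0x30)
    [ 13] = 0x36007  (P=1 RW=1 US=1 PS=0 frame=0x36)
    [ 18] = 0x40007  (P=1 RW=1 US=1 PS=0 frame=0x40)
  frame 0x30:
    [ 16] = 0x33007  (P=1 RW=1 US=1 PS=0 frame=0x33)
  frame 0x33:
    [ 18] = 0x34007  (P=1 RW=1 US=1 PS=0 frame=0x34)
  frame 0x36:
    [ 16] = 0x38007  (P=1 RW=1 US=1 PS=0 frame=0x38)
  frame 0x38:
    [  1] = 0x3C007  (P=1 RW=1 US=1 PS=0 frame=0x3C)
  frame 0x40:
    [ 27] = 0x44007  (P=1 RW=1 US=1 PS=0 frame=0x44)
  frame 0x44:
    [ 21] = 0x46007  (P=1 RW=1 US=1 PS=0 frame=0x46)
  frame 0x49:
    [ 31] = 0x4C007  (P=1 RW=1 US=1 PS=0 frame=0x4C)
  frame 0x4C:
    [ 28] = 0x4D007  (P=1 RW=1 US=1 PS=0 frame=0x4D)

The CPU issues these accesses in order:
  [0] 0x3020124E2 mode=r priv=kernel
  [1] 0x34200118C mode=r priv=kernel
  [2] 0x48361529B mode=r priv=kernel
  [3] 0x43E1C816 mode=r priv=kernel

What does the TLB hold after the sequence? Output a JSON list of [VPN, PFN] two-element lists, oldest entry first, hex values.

Walk each access:
#0 VA=0x3020124E2 (r,kernel):
  L0 @0x2E[12] → 0x30007  P=1,RW=1,US=1,PS=0
  L1 @0x30[16] → 0x33007  P=1,RW=1,US=1,PS=0
  L2 @0x33[18] → 0x34007  P=1,RW=1,US=1,PS=0
  ✓ 0x344E2  — 3 lookups
#1 VA=0x34200118C (r,kernel):
  L0 @0x2E[13] → 0x36007  P=1,RW=1,US=1,PS=0
  L1 @0x36[16] → 0x38007  P=1,RW=1,US=1,PS=0
  L2 @0x38[1] → 0x3C007  P=1,RW=1,US=1,PS=0
  ✓ 0x3C18C  — 3 lookups
#2 VA=0x48361529B (r,kernel):
  L0 @0x2E[18] → 0x40007  P=1,RW=1,US=1,PS=0
  L1 @0x40[27] → 0x44007  P=1,RW=1,US=1,PS=0
  L2 @0x44[21] → 0x46007  P=1,RW=1,US=1,PS=0
  ✓ 0x4629B  — 3 lookups
#3 VA=0x43E1C816 (r,kernel):
  L0 @0x2E[1] → 0x49007  P=1,RW=1,US=1,PS=0
  L1 @0x49[31] → 0x4C007  P=1,RW=1,US=1,PS=0
  L2 @0x4C[28] → 0x4D007  P=1,RW=1,US=1,PS=0
  ✓ 0x4D816  — 3 lookups

TLB: [["0x483615", "0x46"], ["0x43E1C", "0x4D"]]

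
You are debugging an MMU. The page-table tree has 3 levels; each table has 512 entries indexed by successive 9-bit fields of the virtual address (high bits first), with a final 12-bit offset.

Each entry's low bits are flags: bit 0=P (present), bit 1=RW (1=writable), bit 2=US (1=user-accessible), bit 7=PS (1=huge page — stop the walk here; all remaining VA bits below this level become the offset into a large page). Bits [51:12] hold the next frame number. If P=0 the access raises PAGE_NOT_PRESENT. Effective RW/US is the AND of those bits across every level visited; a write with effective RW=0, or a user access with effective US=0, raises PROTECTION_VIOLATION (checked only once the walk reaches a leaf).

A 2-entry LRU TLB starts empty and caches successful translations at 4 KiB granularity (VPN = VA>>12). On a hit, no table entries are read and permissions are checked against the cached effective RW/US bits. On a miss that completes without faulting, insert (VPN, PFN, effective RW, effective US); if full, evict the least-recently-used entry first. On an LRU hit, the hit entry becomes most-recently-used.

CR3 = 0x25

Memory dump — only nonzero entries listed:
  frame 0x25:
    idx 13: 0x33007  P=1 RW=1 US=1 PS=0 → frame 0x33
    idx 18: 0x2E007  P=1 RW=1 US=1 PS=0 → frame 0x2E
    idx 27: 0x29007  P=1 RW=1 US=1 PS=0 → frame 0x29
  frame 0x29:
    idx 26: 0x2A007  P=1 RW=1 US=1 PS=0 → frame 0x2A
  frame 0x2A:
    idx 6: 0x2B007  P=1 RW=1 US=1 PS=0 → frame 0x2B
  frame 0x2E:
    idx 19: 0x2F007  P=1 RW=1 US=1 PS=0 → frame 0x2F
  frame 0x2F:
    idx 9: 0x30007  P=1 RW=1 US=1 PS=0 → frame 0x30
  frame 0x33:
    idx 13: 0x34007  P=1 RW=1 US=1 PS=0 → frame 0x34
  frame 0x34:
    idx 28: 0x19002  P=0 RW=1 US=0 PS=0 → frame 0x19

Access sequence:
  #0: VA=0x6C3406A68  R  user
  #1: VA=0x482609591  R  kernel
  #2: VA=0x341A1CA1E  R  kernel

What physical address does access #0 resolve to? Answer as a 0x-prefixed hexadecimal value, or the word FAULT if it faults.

Per-access translation:
#0 VA=0x6C3406A68 (r,user):
  [0] read 0x25 idx=27: raw=0x29007 flags P=1 W=1 U=1 S=0
  [1] read 0x29 idx=26: raw=0x2A007 flags P=1 W=1 U=1 S=0
  [2] read 0x2A idx=6: raw=0x2B007 flags P=1 W=1 U=1 S=0
  → PA=0x2BA68  (3 entries read)
#1 VA=0x482609591 (r,kernel):
  [0] read 0x25 idx=18: raw=0x2E007 flags P=1 W=1 U=1 S=0
  [1] read 0x2E idx=19: raw=0x2F007 flags P=1 W=1 U=1 S=0
  [2] read 0x2F idx=9: raw=0x30007 flags P=1 W=1 U=1 S=0
  → PA=0x30591  (3 entries read)
#2 VA=0x341A1CA1E (r,kernel):
  [0] read 0x25 idx=13: raw=0x33007 flags P=1 W=1 U=1 S=0
  [1] read 0x33 idx=13: raw=0x34007 flags P=1 W=1 U=1 S=0
  [2] read 0x34 idx=28: raw=0x19002 flags P=0 W=1 U=0 S=0
  ⇒ fault: PAGE_NOT_PRESENT  — 3 lookups

Access #0 PA: 0x2BA68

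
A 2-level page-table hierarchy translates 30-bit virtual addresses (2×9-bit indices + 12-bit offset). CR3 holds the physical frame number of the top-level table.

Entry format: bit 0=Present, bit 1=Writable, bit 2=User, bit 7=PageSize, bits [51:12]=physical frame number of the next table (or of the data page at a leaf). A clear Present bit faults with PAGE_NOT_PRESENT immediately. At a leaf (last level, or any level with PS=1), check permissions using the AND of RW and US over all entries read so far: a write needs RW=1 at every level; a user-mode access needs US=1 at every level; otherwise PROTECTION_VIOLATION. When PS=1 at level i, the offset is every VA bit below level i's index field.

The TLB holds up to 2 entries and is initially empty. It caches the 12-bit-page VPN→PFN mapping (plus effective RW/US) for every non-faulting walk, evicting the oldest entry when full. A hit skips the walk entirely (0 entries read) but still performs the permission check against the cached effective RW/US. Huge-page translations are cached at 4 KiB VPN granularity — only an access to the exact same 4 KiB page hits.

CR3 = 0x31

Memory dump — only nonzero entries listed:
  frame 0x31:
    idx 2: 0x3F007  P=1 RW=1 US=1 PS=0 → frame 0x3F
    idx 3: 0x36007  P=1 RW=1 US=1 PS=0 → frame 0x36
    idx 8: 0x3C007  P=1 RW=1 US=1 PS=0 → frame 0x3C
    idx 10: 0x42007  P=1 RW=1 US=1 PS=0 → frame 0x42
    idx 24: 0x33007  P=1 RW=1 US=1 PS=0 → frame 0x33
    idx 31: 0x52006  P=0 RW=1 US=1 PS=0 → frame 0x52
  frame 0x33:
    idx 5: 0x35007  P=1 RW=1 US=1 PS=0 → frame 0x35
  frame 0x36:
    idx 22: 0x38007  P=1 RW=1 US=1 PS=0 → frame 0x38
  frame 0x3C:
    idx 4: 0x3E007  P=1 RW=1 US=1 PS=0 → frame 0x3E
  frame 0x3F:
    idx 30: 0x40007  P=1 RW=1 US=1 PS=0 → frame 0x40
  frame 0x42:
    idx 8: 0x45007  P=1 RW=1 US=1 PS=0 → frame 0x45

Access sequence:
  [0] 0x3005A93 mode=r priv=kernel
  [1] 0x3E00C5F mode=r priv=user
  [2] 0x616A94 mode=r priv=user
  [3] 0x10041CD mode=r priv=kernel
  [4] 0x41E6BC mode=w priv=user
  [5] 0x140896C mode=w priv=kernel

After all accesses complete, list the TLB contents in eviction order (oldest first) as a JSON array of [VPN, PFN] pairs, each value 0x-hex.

Walk each access:
#0 VA=0x3005A93 (r,kernel):
  L0 @0x31[24] → 0x33007  P=1,RW=1,US=1,PS=0
  L1 @0x33[5] → 0x35007  P=1,RW=1,US=1,PS=0
  ⇒ phys 0x35A93  [2 reads]
#1 VA=0x3E00C5F (r,user):
  L0 @0x31[31] → 0x52006  P=0,RW=1,US=1,PS=0
  ⇒ fault: PAGE_NOT_PRESENT  — 1 lookups
#2 VA=0x616A94 (r,user):
  L0 @0x31[3] → 0x36007  P=1,RW=1,US=1,PS=0
  L1 @0x36[22] → 0x38007  P=1,RW=1,US=1,PS=0
  ⇒ phys 0x38A94  [2 reads]
#3 VA=0x10041CD (r,kernel):
  L0 @0x31[8] → 0x3C007  P=1,RW=1,US=1,PS=0
  L1 @0x3C[4] → 0x3E007  P=1,RW=1,US=1,PS=0
  ⇒ phys 0x3E1CD  [2 reads]
#4 VA=0x41E6BC (w,user):
  L0 @0x31[2] → 0x3F007  P=1,RW=1,US=1,PS=0
  L1 @0x3F[30] → 0x40007  P=1,RW=1,US=1,PS=0
  ⇒ phys 0x406BC  [2 reads]
#5 VA=0x140896C (w,kernel):
  L0 @0x31[10] → 0x42007  P=1,RW=1,US=1,PS=0
  L1 @0x42[8] → 0x45007  P=1,RW=1,US=1,PS=0
  ⇒ phys 0x4596C  [2 reads]

TLB: [["0x41E", "0x40"], ["0x1408", "0x45"]]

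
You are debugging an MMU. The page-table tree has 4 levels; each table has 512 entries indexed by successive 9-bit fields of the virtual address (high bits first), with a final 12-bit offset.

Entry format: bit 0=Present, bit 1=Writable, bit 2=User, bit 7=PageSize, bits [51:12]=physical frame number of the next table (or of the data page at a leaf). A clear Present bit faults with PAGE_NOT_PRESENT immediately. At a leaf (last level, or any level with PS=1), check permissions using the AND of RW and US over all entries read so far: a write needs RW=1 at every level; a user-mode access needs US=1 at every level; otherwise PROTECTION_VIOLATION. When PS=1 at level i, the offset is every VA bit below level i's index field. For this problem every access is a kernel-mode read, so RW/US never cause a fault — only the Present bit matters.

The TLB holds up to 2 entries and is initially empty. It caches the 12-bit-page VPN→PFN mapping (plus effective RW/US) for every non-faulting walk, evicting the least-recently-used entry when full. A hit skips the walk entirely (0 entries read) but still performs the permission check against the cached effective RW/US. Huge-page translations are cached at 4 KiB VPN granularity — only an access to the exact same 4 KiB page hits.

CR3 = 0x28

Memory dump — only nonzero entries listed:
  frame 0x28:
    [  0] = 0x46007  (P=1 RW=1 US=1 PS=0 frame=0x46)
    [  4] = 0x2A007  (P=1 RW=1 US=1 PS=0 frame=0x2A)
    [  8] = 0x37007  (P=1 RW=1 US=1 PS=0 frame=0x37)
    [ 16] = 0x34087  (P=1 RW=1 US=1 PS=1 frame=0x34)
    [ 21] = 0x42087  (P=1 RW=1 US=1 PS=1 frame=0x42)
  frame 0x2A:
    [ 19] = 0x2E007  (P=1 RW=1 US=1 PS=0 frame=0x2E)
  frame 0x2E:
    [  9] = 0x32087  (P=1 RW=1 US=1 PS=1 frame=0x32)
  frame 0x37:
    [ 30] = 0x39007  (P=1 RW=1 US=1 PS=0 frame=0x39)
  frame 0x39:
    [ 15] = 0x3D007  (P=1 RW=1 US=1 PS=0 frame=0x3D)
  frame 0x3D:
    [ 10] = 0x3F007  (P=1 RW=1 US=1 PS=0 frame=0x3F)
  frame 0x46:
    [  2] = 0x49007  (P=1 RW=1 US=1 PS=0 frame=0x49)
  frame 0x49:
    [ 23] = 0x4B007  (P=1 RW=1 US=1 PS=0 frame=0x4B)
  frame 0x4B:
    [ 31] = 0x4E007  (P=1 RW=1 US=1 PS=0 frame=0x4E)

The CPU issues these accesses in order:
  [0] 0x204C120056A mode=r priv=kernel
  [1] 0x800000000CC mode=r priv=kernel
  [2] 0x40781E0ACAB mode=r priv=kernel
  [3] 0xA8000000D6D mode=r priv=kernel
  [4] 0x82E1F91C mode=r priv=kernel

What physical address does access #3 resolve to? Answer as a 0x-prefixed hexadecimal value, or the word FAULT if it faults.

Per-access translation:
#0 VA=0x204C120056A (r,kernel):
  [0] read 0x28 idx=4: raw=0x2A007 flags P=1 W=1 U=1 S=0
  [1] read 0x2A idx=19: raw=0x2E007 flags P=1 W=1 U=1 S=0
  [2] read 0x2E idx=9: raw=0x32087 flags P=1 W=1 U=1 S=1
  ✓ 0x3256A (huge @L2)  — 3 lookups
#1 VA=0x800000000CC (r,kernel):
  [0] read 0x28 idx=16: raw=0x34087 flags P=1 W=1 U=1 S=1
  ✓ 0x340CC (huge @L0)  — 1 lookups
#2 VA=0x40781E0ACAB (r,kernel):
  [0] read 0x28 idx=8: raw=0x37007 flags P=1 W=1 U=1 S=0
  [1] read 0x37 idx=30: raw=0x39007 flags P=1 W=1 U=1 S=0
  [2] read 0x39 idx=15: raw=0x3D007 flags P=1 W=1 U=1 S=0
  [3] read 0x3D idx=10: raw=0x3F007 flags P=1 W=1 U=1 S=0
  ✓ 0x3FCAB  — 4 lookups
#3 VA=0xA8000000D6D (r,kernel):
  [0] read 0x28 idx=21: raw=0x42087 flags P=1 W=1 U=1 S=1
  ✓ 0x42D6D (huge @L0)  — 1 lookups
#4 VA=0x82E1F91C (r,kernel):
  [0] read 0x28 idx=0: raw=0x46007 flags P=1 W=1 U=1 S=0
  [1] read 0x46 idx=2: raw=0x49007 flags P=1 W=1 U=1 S=0
  [2] read 0x49 idx=23: raw=0x4B007 flags P=1 W=1 U=1 S=0
  [3] read 0x4B idx=31: raw=0x4E007 flags P=1 W=1 U=1 S=0
  ✓ 0x4E91C  — 4 lookups

Access #3 PA: 0x42D6D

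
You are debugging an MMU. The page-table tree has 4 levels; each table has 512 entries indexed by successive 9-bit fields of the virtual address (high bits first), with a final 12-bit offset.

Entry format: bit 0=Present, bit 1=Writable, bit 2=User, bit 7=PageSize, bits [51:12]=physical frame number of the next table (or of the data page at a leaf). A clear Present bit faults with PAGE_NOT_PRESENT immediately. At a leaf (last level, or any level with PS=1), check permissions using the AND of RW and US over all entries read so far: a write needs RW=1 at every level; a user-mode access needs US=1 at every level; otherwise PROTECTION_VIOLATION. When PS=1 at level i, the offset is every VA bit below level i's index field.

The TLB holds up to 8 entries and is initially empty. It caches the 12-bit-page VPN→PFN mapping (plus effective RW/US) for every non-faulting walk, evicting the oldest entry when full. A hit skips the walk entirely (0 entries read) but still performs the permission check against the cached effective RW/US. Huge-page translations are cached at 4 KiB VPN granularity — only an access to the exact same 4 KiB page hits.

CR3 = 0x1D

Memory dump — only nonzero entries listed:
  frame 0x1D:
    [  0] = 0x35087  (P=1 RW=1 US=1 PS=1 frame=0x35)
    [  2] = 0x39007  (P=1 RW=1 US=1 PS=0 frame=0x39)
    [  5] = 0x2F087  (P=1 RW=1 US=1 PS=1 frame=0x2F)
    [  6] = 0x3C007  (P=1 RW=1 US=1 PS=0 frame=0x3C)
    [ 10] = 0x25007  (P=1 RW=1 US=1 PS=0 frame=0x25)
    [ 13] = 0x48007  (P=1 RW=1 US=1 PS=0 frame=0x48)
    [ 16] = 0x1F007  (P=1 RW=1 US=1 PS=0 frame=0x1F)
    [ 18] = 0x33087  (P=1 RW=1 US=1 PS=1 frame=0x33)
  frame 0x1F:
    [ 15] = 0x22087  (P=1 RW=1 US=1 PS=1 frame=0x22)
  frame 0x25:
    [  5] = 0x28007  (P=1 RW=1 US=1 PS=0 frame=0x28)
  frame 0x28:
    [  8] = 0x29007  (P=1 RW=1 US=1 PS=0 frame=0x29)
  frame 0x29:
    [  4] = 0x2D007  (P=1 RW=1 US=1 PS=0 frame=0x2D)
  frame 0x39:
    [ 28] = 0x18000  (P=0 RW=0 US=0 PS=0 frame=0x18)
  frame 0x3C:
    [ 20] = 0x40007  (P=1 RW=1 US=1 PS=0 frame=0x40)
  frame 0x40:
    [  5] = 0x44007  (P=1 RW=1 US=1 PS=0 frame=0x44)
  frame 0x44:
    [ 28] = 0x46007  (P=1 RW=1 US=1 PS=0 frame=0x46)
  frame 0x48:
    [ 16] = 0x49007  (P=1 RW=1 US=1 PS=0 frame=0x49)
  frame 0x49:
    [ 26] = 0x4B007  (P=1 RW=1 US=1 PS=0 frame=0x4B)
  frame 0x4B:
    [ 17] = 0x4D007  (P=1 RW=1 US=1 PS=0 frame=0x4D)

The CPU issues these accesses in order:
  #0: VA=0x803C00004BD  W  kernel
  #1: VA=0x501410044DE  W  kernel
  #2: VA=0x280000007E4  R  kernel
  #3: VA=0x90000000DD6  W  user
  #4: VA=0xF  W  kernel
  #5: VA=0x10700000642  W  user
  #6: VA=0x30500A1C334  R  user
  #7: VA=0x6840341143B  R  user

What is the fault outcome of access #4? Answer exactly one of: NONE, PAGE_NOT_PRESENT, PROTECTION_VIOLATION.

Per-access translation:
#0 VA=0x803C00004BD (w,kernel):
  [0] read 0x1D idx=16: raw=0x1F007 flags P=1 W=1 U=1 S=0
  [1] read 0x1F idx=15: raw=0x22087 flags P=1 W=1 U=1 S=1
  ✓ 0x224BD (huge @L1)  — 2 lookups
#1 VA=0x501410044DE (w,kernel):
  [0] read 0x1D idx=10: raw=0x25007 flags P=1 W=1 U=1 S=0
  [1] read 0x25 idx=5: raw=0x28007 flags P=1 W=1 U=1 S=0
  [2] read 0x28 idx=8: raw=0x29007 flags P=1 W=1 U=1 S=0
  [3] read 0x29 idx=4: raw=0x2D007 flags P=1 W=1 U=1 S=0
  ✓ 0x2D4DE  — 4 lookups
#2 VA=0x280000007E4 (r,kernel):
  [0] read 0x1D idx=5: raw=0x2F087 flags P=1 W=1 U=1 S=1
  ✓ 0x2F7E4 (huge @L0)  — 1 lookups
#3 VA=0x90000000DD6 (w,user):
  [0] read 0x1D idx=18: raw=0x33087 flags P=1 W=1 U=1 S=1
  ✓ 0x33DD6 (huge @L0)  — 1 lookups
#4 VA=0xF (w,kernel):
  [0] read 0x1D idx=0: raw=0x35087 flags P=1 W=1 U=1 S=1
  ✓ 0x3500F (huge @L0)  — 1 lookups
#5 VA=0x10700000642 (w,user):
  [0] read 0x1D idx=2: raw=0x39007 flags P=1 W=1 U=1 S=0
  [1] read 0x39 idx=28: raw=0x18000 flags P=0 W=0 U=0 S=0
  → PAGE_NOT_PRESENT  (2 entries read)
#6 VA=0x30500A1C334 (r,user):
  [0] read 0x1D idx=6: raw=0x3C007 flags P=1 W=1 U=1 S=0
  [1] read 0x3C idx=20: raw=0x40007 flags P=1 W=1 U=1 S=0
  [2] read 0x40 idx=5: raw=0x44007 flags P=1 W=1 U=1 S=0
  [3] read 0x44 idx=28: raw=0x46007 flags P=1 W=1 U=1 S=0
  ✓ 0x46334  — 4 lookups
#7 VA=0x6840341143B (r,user):
  [0] read 0x1D idx=13: raw=0x48007 flags P=1 W=1 U=1 S=0
  [1] read 0x48 idx=16: raw=0x49007 flags P=1 W=1 U=1 S=0
  [2] read 0x49 idx=26: raw=0x4B007 flags P=1 W=1 U=1 S=0
  [3] read 0x4B idx=17: raw=0x4D007 flags P=1 W=1 U=1 S=0
  ✓ 0x4D43B  — 4 lookups

Access #4 fault: NONE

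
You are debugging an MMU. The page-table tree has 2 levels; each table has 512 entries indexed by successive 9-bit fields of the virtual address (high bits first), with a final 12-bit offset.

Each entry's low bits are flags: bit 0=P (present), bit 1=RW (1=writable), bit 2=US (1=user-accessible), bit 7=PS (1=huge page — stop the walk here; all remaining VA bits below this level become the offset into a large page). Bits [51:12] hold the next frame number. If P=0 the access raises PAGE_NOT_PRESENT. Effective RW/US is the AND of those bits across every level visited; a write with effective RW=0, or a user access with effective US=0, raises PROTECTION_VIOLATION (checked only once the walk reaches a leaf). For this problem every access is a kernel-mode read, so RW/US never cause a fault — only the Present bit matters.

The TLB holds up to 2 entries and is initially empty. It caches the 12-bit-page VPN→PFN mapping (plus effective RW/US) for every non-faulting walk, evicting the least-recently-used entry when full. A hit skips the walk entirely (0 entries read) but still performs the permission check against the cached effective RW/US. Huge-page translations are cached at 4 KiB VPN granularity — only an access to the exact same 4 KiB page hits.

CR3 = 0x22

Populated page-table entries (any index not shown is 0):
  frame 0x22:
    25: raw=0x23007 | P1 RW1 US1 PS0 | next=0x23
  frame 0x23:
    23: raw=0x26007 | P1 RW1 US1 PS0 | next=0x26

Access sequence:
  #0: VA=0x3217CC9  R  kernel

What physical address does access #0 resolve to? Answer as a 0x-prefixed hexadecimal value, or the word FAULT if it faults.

Per-access translation:
#0 VA=0x3217CC9 (r,kernel):
  L0 @0x22[25] → 0x23007  P=1,RW=1,US=1,PS=0
  L1 @0x23[23] → 0x26007  P=1,RW=1,US=1,PS=0
  ⇒ phys 0x26CC9  [2 reads]

Access #0 PA: 0x26CC9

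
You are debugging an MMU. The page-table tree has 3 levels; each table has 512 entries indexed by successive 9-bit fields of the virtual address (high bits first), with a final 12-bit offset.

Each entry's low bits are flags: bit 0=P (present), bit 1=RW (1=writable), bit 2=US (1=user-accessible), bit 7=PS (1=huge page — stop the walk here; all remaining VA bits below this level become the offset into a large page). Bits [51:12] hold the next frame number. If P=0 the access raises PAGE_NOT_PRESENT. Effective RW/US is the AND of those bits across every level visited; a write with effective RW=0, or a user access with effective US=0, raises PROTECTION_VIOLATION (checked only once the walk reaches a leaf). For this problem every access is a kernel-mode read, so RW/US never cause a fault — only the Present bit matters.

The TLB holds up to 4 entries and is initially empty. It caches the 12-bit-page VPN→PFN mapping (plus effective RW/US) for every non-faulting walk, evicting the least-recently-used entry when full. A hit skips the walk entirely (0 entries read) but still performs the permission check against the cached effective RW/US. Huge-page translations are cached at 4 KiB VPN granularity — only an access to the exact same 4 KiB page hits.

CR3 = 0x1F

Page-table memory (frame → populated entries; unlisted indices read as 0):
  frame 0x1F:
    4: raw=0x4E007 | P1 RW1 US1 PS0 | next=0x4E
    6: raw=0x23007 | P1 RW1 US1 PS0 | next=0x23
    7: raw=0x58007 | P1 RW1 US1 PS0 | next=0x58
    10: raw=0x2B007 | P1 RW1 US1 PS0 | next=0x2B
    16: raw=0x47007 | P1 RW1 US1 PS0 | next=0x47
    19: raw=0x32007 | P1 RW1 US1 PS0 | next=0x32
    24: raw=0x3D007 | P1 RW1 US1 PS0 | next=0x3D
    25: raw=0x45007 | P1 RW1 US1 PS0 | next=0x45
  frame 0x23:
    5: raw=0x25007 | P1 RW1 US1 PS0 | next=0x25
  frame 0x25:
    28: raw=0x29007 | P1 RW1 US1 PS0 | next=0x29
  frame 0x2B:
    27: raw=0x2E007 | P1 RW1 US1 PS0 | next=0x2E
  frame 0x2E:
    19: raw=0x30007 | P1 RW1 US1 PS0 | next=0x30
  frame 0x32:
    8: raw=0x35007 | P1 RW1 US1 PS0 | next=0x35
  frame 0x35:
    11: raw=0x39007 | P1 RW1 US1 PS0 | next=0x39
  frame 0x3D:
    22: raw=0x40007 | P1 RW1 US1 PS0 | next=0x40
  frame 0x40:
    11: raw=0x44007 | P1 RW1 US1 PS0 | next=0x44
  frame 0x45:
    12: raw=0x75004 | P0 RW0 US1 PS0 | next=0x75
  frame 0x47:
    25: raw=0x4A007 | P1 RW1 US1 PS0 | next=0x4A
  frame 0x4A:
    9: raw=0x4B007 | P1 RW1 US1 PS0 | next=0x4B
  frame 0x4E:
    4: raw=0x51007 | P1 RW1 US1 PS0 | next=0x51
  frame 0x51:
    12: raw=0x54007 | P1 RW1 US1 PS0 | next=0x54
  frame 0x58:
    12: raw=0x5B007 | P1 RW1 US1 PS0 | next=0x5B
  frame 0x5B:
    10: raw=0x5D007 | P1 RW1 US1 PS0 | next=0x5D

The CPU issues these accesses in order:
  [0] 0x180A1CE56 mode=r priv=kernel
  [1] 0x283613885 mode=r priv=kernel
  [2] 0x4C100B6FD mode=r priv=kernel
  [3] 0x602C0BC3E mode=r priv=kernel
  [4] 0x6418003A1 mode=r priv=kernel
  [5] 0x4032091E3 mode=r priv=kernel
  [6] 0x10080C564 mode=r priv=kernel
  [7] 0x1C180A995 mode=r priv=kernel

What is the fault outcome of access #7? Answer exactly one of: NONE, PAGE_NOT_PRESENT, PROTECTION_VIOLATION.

Trace:
#0 VA=0x180A1CE56 (r,kernel):
  L0: frame=0x1F idx=6 entry=0x23007 [P=1 RW=1 US=1 PS=0]
  L1: frame=0x23 idx=5 entry=0x25007 [P=1 RW=1 US=1 PS=0]
  L2: frame=0x25 idx=28 entry=0x29007 [P=1 RW=1 US=1 PS=0]
  ✓ 0x29E56  — 3 lookups
#1 VA=0x283613885 (r,kernel):
  L0: frame=0x1F idx=10 entry=0x2B007 [P=1 RW=1 US=1 PS=0]
  L1: frame=0x2B idx=27 entry=0x2E007 [P=1 RW=1 US=1 PS=0]
  L2: frame=0x2E idx=19 entry=0x30007 [P=1 RW=1 US=1 PS=0]
  ✓ 0x30885  — 3 lookups
#2 VA=0x4C100B6FD (r,kernel):
  L0: frame=0x1F idx=19 entry=0x32007 [P=1 RW=1 US=1 PS=0]
  L1: frame=0x32 idx=8 entry=0x35007 [P=1 RW=1 US=1 PS=0]
  L2: frame=0x35 idx=11 entry=0x39007 [P=1 RW=1 US=1 PS=0]
  ✓ 0x396FD  — 3 lookups
#3 VA=0x602C0BC3E (r,kernel):
  L0: frame=0x1F idx=24 entry=0x3D007 [P=1 RW=1 US=1 PS=0]
  L1: frame=0x3D idx=22 entry=0x40007 [P=1 RW=1 US=1 PS=0]
  L2: frame=0x40 idx=11 entry=0x44007 [P=1 RW=1 US=1 PS=0]
  ✓ 0x44C3E  — 3 lookups
#4 VA=0x6418003A1 (r,kernel):
  L0: frame=0x1F idx=25 entry=0x45007 [P=1 RW=1 US=1 PS=0]
  L1: frame=0x45 idx=12 entry=0x75004 [P=0 RW=0 US=1 PS=0]
  ✗ PAGE_NOT_PRESENT  [2 reads]
#5 VA=0x4032091E3 (r,kernel):
  L0: frame=0x1F idx=16 entry=0x47007 [P=1 RW=1 US=1 PS=0]
  L1: frame=0x47 idx=25 entry=0x4A007 [P=1 RW=1 US=1 PS=0]
  L2: frame=0x4A idx=9 entry=0x4B007 [P=1 RW=1 US=1 PS=0]
  ✓ 0x4B1E3  — 3 lookups
#6 VA=0x10080C564 (r,kernel):
  L0: frame=0x1F idx=4 entry=0x4E007 [P=1 RW=1 US=1 PS=0]
  L1: frame=0x4E idx=4 entry=0x51007 [P=1 RW=1 US=1 PS=0]
  L2: frame=0x51 idx=12 entry=0x54007 [P=1 RW=1 US=1 PS=0]
  ✓ 0x54564  — 3 lookups
#7 VA=0x1C180A995 (r,kernel):
  L0: frame=0x1F idx=7 entry=0x58007 [P=1 RW=1 US=1 PS=0]
  L1: frame=0x58 idx=12 entry=0x5B007 [P=1 RW=1 US=1 PS=0]
  L2: frame=0x5B idx=10 entry=0x5D007 [P=1 RW=1 US=1 PS=0]
  ✓ 0x5D995  — 3 lookups

Access #7 fault: NONE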